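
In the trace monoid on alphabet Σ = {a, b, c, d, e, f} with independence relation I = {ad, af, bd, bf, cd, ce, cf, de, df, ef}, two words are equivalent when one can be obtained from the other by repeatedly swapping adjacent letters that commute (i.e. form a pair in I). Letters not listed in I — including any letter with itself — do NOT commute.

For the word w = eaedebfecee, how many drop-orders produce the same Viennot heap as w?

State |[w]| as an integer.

drop 0:e onto floor
drop 1:a onto {0:e}
drop 2:e onto {1:a}
drop 3:d onto floor
drop 4:e onto {2:e}
drop 5:b onto {4:e}
drop 6:f onto floor
drop 7:e onto {5:b}
drop 8:c onto {5:b}
drop 9:e onto {7:e}
drop 10:e onto {9:e}
ground layer = {0:e, 3:d, 6:f}
drop-orders for the pieces not yet dropped (sum over which currently-grounded one goes next):
  1 to go: {3} 1  {6} 1  {8} 1  {10} 1
  2 to go: {3,6} 2  {3,8} 2  {3,10} 2  {6,8} 2  {6,10} 2  {8,10} 2  {9,10} 1
  3 to go: {3,6,8} 6  {3,6,10} 6  {3,8,10} 6  {3,9,10} 3  {6,8,10} 6  {6,9,10} 3  {7,9,10} 1  {8,9,10} 3
  4 to go: {3,6,8,10} 24  {3,6,9,10} 12  {3,7,9,10} 4  {3,8,9,10} 12  {6,7,9,10} 4  {6,8,9,10} 12  {7,8,9,10} 4
  5 to go: {3,6,7,9,10} 20  {3,6,8,9,10} 60  {3,7,8,9,10} 20  {5,7,8,9,10} 4  {6,7,8,9,10} 20
  6 to go: {3,5,7,8,9,10} 24  {3,6,7,8,9,10} 120  {4,5,7,8,9,10} 4  {5,6,7,8,9,10} 24
  7 to go: {2,4,5,7,8,9,10} 4  {3,4,5,7,8,9,10} 28  {3,5,6,7,8,9,10} 168  {4,5,6,7,8,9,10} 28
  8 to go: {1,2,4,5,7,8,9,10} 4  {2,3,4,5,7,8,9,10} 32  {2,4,5,6,7,8,9,10} 32  {3,4,5,6,7,8,9,10} 224
  9 to go: {0,1,2,4,5,7,8,9,10} 4  {1,2,3,4,5,7,8,9,10} 36  {1,2,4,5,6,7,8,9,10} 36  {2,3,4,5,6,7,8,9,10} 288
  if 0:e drops first: 360 orders
  if 3:d drops first: 40 orders
  if 6:f drops first: 40 orders
heap linearizations: 440

440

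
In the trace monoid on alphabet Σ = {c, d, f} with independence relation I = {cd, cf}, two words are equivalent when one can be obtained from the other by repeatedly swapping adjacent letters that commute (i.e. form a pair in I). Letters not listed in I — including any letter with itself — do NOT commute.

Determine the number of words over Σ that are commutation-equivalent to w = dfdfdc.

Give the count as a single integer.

drop 0:d onto floor
drop 1:f onto {0:d}
drop 2:d onto {1:f}
drop 3:f onto {2:d}
drop 4:d onto {3:f}
drop 5:c onto floor
ground layer = {0:d, 5:c}
drop-orders for the pieces not yet dropped (sum over which currently-grounded one goes next):
  1 to go: {4} 1  {5} 1
  2 to go: {3,4} 1  {4,5} 2
  3 to go: {2,3,4} 1  {3,4,5} 3
  4 to go: {1,2,3,4} 1  {2,3,4,5} 4
  if 0:d drops first: 5 orders
  if 5:c drops first: 1 orders
heap linearizations: 6

6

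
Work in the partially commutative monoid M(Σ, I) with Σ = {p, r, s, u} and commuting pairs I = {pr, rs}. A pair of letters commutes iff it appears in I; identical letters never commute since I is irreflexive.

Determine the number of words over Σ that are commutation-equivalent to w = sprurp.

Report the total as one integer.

drop 0:s onto floor
drop 1:p onto {0:s}
drop 2:r onto floor
drop 3:u onto {1:p, 2:r}
drop 4:r onto {3:u}
drop 5:p onto {3:u}
ground layer = {0:s, 2:r}
drop-orders for the pieces not yet dropped (sum over which currently-grounded one goes next):
  1 to go: {4} 1  {5} 1
  2 to go: {4,5} 2
  3 to go: {3,4,5} 2
  4 to go: {1,3,4,5} 2  {2,3,4,5} 2
  if 0:s drops first: 4 orders
  if 2:r drops first: 2 orders
heap linearizations: 6

6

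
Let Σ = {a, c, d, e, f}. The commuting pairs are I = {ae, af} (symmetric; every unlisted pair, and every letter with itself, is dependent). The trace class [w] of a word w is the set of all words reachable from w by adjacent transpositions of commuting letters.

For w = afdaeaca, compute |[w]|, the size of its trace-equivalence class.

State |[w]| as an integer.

6

piece 0:a — minimal
piece 1:f — minimal
piece 2:d rests on {0:a, 1:f}
piece 3:a rests on {2:d}
piece 4:e rests on {2:d}
piece 5:a rests on {3:a}
piece 6:c rests on {4:e, 5:a}
piece 7:a rests on {6:c}
minimal pieces: {0:a, 1:f}
ways to finish when only these pieces remain (= sum over removing one remaining piece with nothing left below it):
  1 left: {7}→1
  2 left: {6,7}→1
  3 left: {4,6,7}→1  {5,6,7}→1
  4 left: {3,5,6,7}→1  {4,5,6,7}→2
  5 left: {3,4,5,6,7}→3
  6 left: {2,3,4,5,6,7}→3
  placing 0:a first → 3 extensions
  placing 1:f first → 3 extensions
total linear extensions = 6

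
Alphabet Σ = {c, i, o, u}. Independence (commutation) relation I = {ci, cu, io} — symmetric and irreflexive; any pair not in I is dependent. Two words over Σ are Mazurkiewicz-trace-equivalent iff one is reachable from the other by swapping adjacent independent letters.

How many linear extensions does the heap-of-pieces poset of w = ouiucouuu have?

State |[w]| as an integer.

drop 0:o onto floor
drop 1:u onto {0:o}
drop 2:i onto {1:u}
drop 3:u onto {2:i}
drop 4:c onto {0:o}
drop 5:o onto {3:u, 4:c}
drop 6:u onto {5:o}
drop 7:u onto {6:u}
drop 8:u onto {7:u}
ground layer = {0:o}
drop-orders for the pieces not yet dropped (sum over which currently-grounded one goes next):
  1 to go: {8} 1
  2 to go: {7,8} 1
  3 to go: {6,7,8} 1
  4 to go: {5,6,7,8} 1
  5 to go: {3,5,6,7,8} 1  {4,5,6,7,8} 1
  6 to go: {2,3,5,6,7,8} 1  {3,4,5,6,7,8} 2
  7 to go: {1,2,3,5,6,7,8} 1  {2,3,4,5,6,7,8} 3
  if 0:o drops first: 4 orders

4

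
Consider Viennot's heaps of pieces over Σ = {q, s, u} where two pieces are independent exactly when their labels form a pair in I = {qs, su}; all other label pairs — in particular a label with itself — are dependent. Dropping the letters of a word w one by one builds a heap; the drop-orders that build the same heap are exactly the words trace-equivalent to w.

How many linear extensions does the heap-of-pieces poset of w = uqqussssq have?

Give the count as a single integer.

0(u) covers ∅
1(q) covers 0:u
2(q) covers 1:q
3(u) covers 2:q
4(s) covers ∅
5(s) covers 4:s
6(s) covers 5:s
7(s) covers 6:s
8(q) covers 3:u
floor of heap: 0:u, 4:s
completions by unplaced set U, small U first (add the entries for U minus each lowest piece of U):
  |U|=1: {7}:1  {8}:1
  |U|=2: {3,8}:1  {6,7}:1  {7,8}:2
  |U|=3: {2,3,8}:1  {3,7,8}:3  {5,6,7}:1  {6,7,8}:3
  |U|=4: {1,2,3,8}:1  {2,3,7,8}:4  {3,6,7,8}:6  {4,5,6,7}:1  {5,6,7,8}:4
  |U|=5: {0,1,2,3,8}:1  {1,2,3,7,8}:5  {2,3,6,7,8}:10  {3,5,6,7,8}:10  {4,5,6,7,8}:5
  |U|=6: {0,1,2,3,7,8}:6  {1,2,3,6,7,8}:15  {2,3,5,6,7,8}:20  {3,4,5,6,7,8}:15
  |U|=7: {0,1,2,3,6,7,8}:21  {1,2,3,5,6,7,8}:35  {2,3,4,5,6,7,8}:35
  start at 0(u): 70
  start at 4(s): 56
sum over floor = 126

126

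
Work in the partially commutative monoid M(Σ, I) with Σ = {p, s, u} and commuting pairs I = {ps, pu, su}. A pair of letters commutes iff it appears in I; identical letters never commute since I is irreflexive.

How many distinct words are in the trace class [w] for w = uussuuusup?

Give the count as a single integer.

840

0(u) covers ∅
1(u) covers 0:u
2(s) covers ∅
3(s) covers 2:s
4(u) covers 1:u
5(u) covers 4:u
6(u) covers 5:u
7(s) covers 3:s
8(u) covers 6:u
9(p) covers ∅
floor of heap: 0:u, 2:s, 9:p
completions by unplaced set U, small U first (add the entries for U minus each lowest piece of U):
  |U|=1: {7}:1  {8}:1  {9}:1
  |U|=2: {3,7}:1  {6,8}:1  {7,8}:2  {7,9}:2  {8,9}:2
  |U|=3: {2,3,7}:1  {3,7,8}:3  {3,7,9}:3  {5,6,8}:1  {6,7,8}:3  {6,8,9}:3  {7,8,9}:6
  |U|=4: {2,3,7,8}:4  {2,3,7,9}:4  {3,6,7,8}:6  {3,7,8,9}:12  {4,5,6,8}:1  {5,6,7,8}:4  {5,6,8,9}:4  {6,7,8,9}:12
  |U|=5: {1,4,5,6,8}:1  {2,3,6,7,8}:10  {2,3,7,8,9}:20  {3,5,6,7,8}:10  {3,6,7,8,9}:30  {4,5,6,7,8}:5  {4,5,6,8,9}:5  {5,6,7,8,9}:20
  |U|=6: {0,1,4,5,6,8}:1  {1,4,5,6,7,8}:6  {1,4,5,6,8,9}:6  {2,3,5,6,7,8}:20  {2,3,6,7,8,9}:60  {3,4,5,6,7,8}:15  {3,5,6,7,8,9}:60  {4,5,6,7,8,9}:30
  |U|=7: {0,1,4,5,6,7,8}:7  {0,1,4,5,6,8,9}:7  {1,3,4,5,6,7,8}:21  {1,4,5,6,7,8,9}:42  {2,3,4,5,6,7,8}:35  {2,3,5,6,7,8,9}:140  {3,4,5,6,7,8,9}:105
  |U|=8: {0,1,3,4,5,6,7,8}:28  {0,1,4,5,6,7,8,9}:56  {1,2,3,4,5,6,7,8}:56  {1,3,4,5,6,7,8,9}:168  {2,3,4,5,6,7,8,9}:280
  start at 0(u): 504
  start at 2(s): 252
  start at 9(p): 84
sum over floor = 840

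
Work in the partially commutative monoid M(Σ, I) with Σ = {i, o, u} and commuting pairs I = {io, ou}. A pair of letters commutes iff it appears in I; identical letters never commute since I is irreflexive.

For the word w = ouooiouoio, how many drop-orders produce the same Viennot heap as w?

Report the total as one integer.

210

#0=o has no predecessor
#1=u has no predecessor
#2=o depends on [0:o]
#3=o depends on [2:o]
#4=i depends on [1:u]
#5=o depends on [3:o]
#6=u depends on [4:i]
#7=o depends on [5:o]
#8=i depends on [6:u]
#9=o depends on [7:o]
sources: [0:o, 1:u]
N(rest) = Σ N(rest − s) over sources s of rest; N(one piece) = 1:
  size 1 → [8]=1  [9]=1
  size 2 → [6,8]=1  [7,9]=1  [8,9]=2
  size 3 → [4,6,8]=1  [5,7,9]=1  [6,8,9]=3  [7,8,9]=3
  size 4 → [1,4,6,8]=1  [3,5,7,9]=1  [4,6,8,9]=4  [5,7,8,9]=4  [6,7,8,9]=6
  size 5 → [1,4,6,8,9]=5  [2,3,5,7,9]=1  [3,5,7,8,9]=5  [4,6,7,8,9]=10  [5,6,7,8,9]=10
  size 6 → [0,2,3,5,7,9]=1  [1,4,6,7,8,9]=15  [2,3,5,7,8,9]=6  [3,5,6,7,8,9]=15  [4,5,6,7,8,9]=20
  size 7 → [0,2,3,5,7,8,9]=7  [1,4,5,6,7,8,9]=35  [2,3,5,6,7,8,9]=21  [3,4,5,6,7,8,9]=35
  size 8 → [0,2,3,5,6,7,8,9]=28  [1,3,4,5,6,7,8,9]=70  [2,3,4,5,6,7,8,9]=56
  first=0(o) contributes 126
  first=1(u) contributes 84
|[w]| = 210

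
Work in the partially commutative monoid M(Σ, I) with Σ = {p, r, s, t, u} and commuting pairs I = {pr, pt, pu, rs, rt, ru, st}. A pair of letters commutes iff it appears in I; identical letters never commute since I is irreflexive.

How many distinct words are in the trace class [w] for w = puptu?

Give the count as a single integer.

piece 0:p — minimal
piece 1:u — minimal
piece 2:p rests on {0:p}
piece 3:t rests on {1:u}
piece 4:u rests on {3:t}
minimal pieces: {0:p, 1:u}
ways to finish when only these pieces remain (= sum over removing one remaining piece with nothing left below it):
  1 left: {2}→1  {4}→1
  2 left: {0,2}→1  {2,4}→2  {3,4}→1
  3 left: {0,2,4}→3  {1,3,4}→1  {2,3,4}→3
  placing 0:p first → 4 extensions
  placing 1:u first → 6 extensions
total linear extensions = 10

10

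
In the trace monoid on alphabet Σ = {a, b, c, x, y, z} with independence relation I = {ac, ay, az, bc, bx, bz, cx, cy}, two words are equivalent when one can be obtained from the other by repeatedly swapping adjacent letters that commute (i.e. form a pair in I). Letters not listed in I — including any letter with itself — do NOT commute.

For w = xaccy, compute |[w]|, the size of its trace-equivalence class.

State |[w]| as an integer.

20

piece 0:x — minimal
piece 1:a rests on {0:x}
piece 2:c — minimal
piece 3:c rests on {2:c}
piece 4:y rests on {0:x}
minimal pieces: {0:x, 2:c}
ways to finish when only these pieces remain (= sum over removing one remaining piece with nothing left below it):
  1 left: {1}→1  {3}→1  {4}→1
  2 left: {1,3}→2  {1,4}→2  {2,3}→1  {3,4}→2
  3 left: {0,1,4}→2  {1,2,3}→3  {1,3,4}→6  {2,3,4}→3
  placing 0:x first → 12 extensions
  placing 2:c first → 8 extensions
total linear extensions = 20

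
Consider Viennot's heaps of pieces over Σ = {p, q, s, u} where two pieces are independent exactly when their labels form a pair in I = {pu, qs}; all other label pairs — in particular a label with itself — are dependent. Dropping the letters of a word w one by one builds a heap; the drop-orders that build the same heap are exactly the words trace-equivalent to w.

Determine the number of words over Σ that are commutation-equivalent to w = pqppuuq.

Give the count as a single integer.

6

drop 0:p onto floor
drop 1:q onto {0:p}
drop 2:p onto {1:q}
drop 3:p onto {2:p}
drop 4:u onto {1:q}
drop 5:u onto {4:u}
drop 6:q onto {3:p, 5:u}
ground layer = {0:p}
drop-orders for the pieces not yet dropped (sum over which currently-grounded one goes next):
  1 to go: {6} 1
  2 to go: {3,6} 1  {5,6} 1
  3 to go: {2,3,6} 1  {3,5,6} 2  {4,5,6} 1
  4 to go: {2,3,5,6} 3  {3,4,5,6} 3
  5 to go: {2,3,4,5,6} 6
  if 0:p drops first: 6 orders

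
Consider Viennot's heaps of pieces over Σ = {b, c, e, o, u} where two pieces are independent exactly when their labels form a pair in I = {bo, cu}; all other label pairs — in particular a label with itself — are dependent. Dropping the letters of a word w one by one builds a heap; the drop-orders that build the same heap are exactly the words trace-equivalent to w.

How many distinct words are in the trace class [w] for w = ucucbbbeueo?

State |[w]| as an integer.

0(u) covers ∅
1(c) covers ∅
2(u) covers 0:u
3(c) covers 1:c
4(b) covers 2:u, 3:c
5(b) covers 4:b
6(b) covers 5:b
7(e) covers 6:b
8(u) covers 7:e
9(e) covers 8:u
10(o) covers 9:e
floor of heap: 0:u, 1:c
completions by unplaced set U, small U first (add the entries for U minus each lowest piece of U):
  |U|=1: {10}:1
  |U|=2: {9,10}:1
  |U|=3: {8,9,10}:1
  |U|=4: {7,8,9,10}:1
  |U|=5: {6,7,8,9,10}:1
  |U|=6: {5,6,7,8,9,10}:1
  |U|=7: {4,5,6,7,8,9,10}:1
  |U|=8: {2,4,5,6,7,8,9,10}:1  {3,4,5,6,7,8,9,10}:1
  |U|=9: {0,2,4,5,6,7,8,9,10}:1  {1,3,4,5,6,7,8,9,10}:1  {2,3,4,5,6,7,8,9,10}:2
  start at 0(u): 3
  start at 1(c): 3
sum over floor = 6

6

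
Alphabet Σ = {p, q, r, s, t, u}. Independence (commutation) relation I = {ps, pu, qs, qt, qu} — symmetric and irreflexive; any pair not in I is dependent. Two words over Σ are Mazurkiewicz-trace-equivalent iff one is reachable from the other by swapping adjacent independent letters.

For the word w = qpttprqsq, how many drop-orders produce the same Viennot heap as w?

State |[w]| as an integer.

0(q) covers ∅
1(p) covers 0:q
2(t) covers 1:p
3(t) covers 2:t
4(p) covers 3:t
5(r) covers 4:p
6(q) covers 5:r
7(s) covers 5:r
8(q) covers 6:q
floor of heap: 0:q
completions by unplaced set U, small U first (add the entries for U minus each lowest piece of U):
  |U|=1: {7}:1  {8}:1
  |U|=2: {6,8}:1  {7,8}:2
  |U|=3: {6,7,8}:3
  |U|=4: {5,6,7,8}:3
  |U|=5: {4,5,6,7,8}:3
  |U|=6: {3,4,5,6,7,8}:3
  |U|=7: {2,3,4,5,6,7,8}:3
  start at 0(q): 3

3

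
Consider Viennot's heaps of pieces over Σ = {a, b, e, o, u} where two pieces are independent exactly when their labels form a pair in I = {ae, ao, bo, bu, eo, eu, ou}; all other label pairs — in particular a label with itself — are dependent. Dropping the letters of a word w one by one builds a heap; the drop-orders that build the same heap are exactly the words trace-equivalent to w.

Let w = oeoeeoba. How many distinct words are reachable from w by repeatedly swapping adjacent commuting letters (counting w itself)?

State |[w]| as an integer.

piece 0:o — minimal
piece 1:e — minimal
piece 2:o rests on {0:o}
piece 3:e rests on {1:e}
piece 4:e rests on {3:e}
piece 5:o rests on {2:o}
piece 6:b rests on {4:e}
piece 7:a rests on {6:b}
minimal pieces: {0:o, 1:e}
ways to finish when only these pieces remain (= sum over removing one remaining piece with nothing left below it):
  1 left: {5}→1  {7}→1
  2 left: {2,5}→1  {5,7}→2  {6,7}→1
  3 left: {0,2,5}→1  {2,5,7}→3  {4,6,7}→1  {5,6,7}→3
  4 left: {0,2,5,7}→4  {2,5,6,7}→6  {3,4,6,7}→1  {4,5,6,7}→4
  5 left: {0,2,5,6,7}→10  {1,3,4,6,7}→1  {2,4,5,6,7}→10  {3,4,5,6,7}→5
  6 left: {0,2,4,5,6,7}→20  {1,3,4,5,6,7}→6  {2,3,4,5,6,7}→15
  placing 0:o first → 21 extensions
  placing 1:e first → 35 extensions
total linear extensions = 56

56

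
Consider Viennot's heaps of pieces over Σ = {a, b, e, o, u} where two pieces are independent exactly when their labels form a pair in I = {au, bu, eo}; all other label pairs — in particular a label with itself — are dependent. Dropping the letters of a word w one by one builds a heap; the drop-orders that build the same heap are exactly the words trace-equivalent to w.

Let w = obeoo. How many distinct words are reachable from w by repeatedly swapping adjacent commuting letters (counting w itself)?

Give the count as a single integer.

3

drop 0:o onto floor
drop 1:b onto {0:o}
drop 2:e onto {1:b}
drop 3:o onto {1:b}
drop 4:o onto {3:o}
ground layer = {0:o}
drop-orders for the pieces not yet dropped (sum over which currently-grounded one goes next):
  1 to go: {2} 1  {4} 1
  2 to go: {2,4} 2  {3,4} 1
  3 to go: {2,3,4} 3
  if 0:o drops first: 3 orders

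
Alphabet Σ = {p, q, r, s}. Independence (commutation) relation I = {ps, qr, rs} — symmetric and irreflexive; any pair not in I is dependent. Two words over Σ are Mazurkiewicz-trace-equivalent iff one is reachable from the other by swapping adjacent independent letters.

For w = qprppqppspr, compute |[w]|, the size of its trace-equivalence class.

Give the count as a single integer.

drop 0:q onto floor
drop 1:p onto {0:q}
drop 2:r onto {1:p}
drop 3:p onto {2:r}
drop 4:p onto {3:p}
drop 5:q onto {4:p}
drop 6:p onto {5:q}
drop 7:p onto {6:p}
drop 8:s onto {5:q}
drop 9:p onto {7:p}
drop 10:r onto {9:p}
ground layer = {0:q}
drop-orders for the pieces not yet dropped (sum over which currently-grounded one goes next):
  1 to go: {8} 1  {10} 1
  2 to go: {8,10} 2  {9,10} 1
  3 to go: {7,9,10} 1  {8,9,10} 3
  4 to go: {6,7,9,10} 1  {7,8,9,10} 4
  5 to go: {6,7,8,9,10} 5
  6 to go: {5,6,7,8,9,10} 5
  7 to go: {4,5,6,7,8,9,10} 5
  8 to go: {3,4,5,6,7,8,9,10} 5
  9 to go: {2,3,4,5,6,7,8,9,10} 5
  if 0:q drops first: 5 orders

5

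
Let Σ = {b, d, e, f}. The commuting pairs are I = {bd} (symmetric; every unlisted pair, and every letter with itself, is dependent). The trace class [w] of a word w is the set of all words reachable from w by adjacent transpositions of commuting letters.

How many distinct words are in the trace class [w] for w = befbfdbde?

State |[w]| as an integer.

piece 0:b — minimal
piece 1:e rests on {0:b}
piece 2:f rests on {1:e}
piece 3:b rests on {2:f}
piece 4:f rests on {3:b}
piece 5:d rests on {4:f}
piece 6:b rests on {4:f}
piece 7:d rests on {5:d}
piece 8:e rests on {6:b, 7:d}
minimal pieces: {0:b}
ways to finish when only these pieces remain (= sum over removing one remaining piece with nothing left below it):
  1 left: {8}→1
  2 left: {6,8}→1  {7,8}→1
  3 left: {5,7,8}→1  {6,7,8}→2
  4 left: {5,6,7,8}→3
  5 left: {4,5,6,7,8}→3
  6 left: {3,4,5,6,7,8}→3
  7 left: {2,3,4,5,6,7,8}→3
  placing 0:b first → 3 extensions

3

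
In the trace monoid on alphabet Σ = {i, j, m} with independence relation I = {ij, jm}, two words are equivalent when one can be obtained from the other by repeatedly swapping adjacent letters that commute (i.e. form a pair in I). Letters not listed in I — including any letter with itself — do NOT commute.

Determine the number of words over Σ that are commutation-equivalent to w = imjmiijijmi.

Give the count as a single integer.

#0=i has no predecessor
#1=m depends on [0:i]
#2=j has no predecessor
#3=m depends on [1:m]
#4=i depends on [3:m]
#5=i depends on [4:i]
#6=j depends on [2:j]
#7=i depends on [5:i]
#8=j depends on [6:j]
#9=m depends on [7:i]
#10=i depends on [9:m]
sources: [0:i, 2:j]
N(rest) = Σ N(rest − s) over sources s of rest; N(one piece) = 1:
  size 1 → [8]=1  [10]=1
  size 2 → [6,8]=1  [8,10]=2  [9,10]=1
  size 3 → [2,6,8]=1  [6,8,10]=3  [7,9,10]=1  [8,9,10]=3
  size 4 → [2,6,8,10]=4  [5,7,9,10]=1  [6,8,9,10]=6  [7,8,9,10]=4
  size 5 → [2,6,8,9,10]=10  [4,5,7,9,10]=1  [5,7,8,9,10]=5  [6,7,8,9,10]=10
  size 6 → [2,6,7,8,9,10]=20  [3,4,5,7,9,10]=1  [4,5,7,8,9,10]=6  [5,6,7,8,9,10]=15
  size 7 → [1,3,4,5,7,9,10]=1  [2,5,6,7,8,9,10]=35  [3,4,5,7,8,9,10]=7  [4,5,6,7,8,9,10]=21
  size 8 → [0,1,3,4,5,7,9,10]=1  [1,3,4,5,7,8,9,10]=8  [2,4,5,6,7,8,9,10]=56  [3,4,5,6,7,8,9,10]=28
  size 9 → [0,1,3,4,5,7,8,9,10]=9  [1,3,4,5,6,7,8,9,10]=36  [2,3,4,5,6,7,8,9,10]=84
  first=0(i) contributes 120
  first=2(j) contributes 45
|[w]| = 165

165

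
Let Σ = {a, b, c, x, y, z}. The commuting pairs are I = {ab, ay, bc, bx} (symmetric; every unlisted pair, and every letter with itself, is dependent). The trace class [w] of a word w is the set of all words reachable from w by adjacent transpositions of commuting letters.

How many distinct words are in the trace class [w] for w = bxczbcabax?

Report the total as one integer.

0(b) covers ∅
1(x) covers ∅
2(c) covers 1:x
3(z) covers 0:b, 2:c
4(b) covers 3:z
5(c) covers 3:z
6(a) covers 5:c
7(b) covers 4:b
8(a) covers 6:a
9(x) covers 8:a
floor of heap: 0:b, 1:x
completions by unplaced set U, small U first (add the entries for U minus each lowest piece of U):
  |U|=1: {7}:1  {9}:1
  |U|=2: {4,7}:1  {7,9}:2  {8,9}:1
  |U|=3: {4,7,9}:3  {6,8,9}:1  {7,8,9}:3
  |U|=4: {4,7,8,9}:6  {5,6,8,9}:1  {6,7,8,9}:4
  |U|=5: {4,6,7,8,9}:10  {5,6,7,8,9}:5
  |U|=6: {4,5,6,7,8,9}:15
  |U|=7: {3,4,5,6,7,8,9}:15
  |U|=8: {0,3,4,5,6,7,8,9}:15  {2,3,4,5,6,7,8,9}:15
  start at 0(b): 15
  start at 1(x): 30
sum over floor = 45

45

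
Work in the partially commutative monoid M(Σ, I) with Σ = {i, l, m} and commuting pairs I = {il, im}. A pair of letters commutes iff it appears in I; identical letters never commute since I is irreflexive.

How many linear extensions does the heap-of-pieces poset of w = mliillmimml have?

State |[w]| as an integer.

165

drop 0:m onto floor
drop 1:l onto {0:m}
drop 2:i onto floor
drop 3:i onto {2:i}
drop 4:l onto {1:l}
drop 5:l onto {4:l}
drop 6:m onto {5:l}
drop 7:i onto {3:i}
drop 8:m onto {6:m}
drop 9:m onto {8:m}
drop 10:l onto {9:m}
ground layer = {0:m, 2:i}
drop-orders for the pieces not yet dropped (sum over which currently-grounded one goes next):
  1 to go: {7} 1  {10} 1
  2 to go: {3,7} 1  {7,10} 2  {9,10} 1
  3 to go: {2,3,7} 1  {3,7,10} 3  {7,9,10} 3  {8,9,10} 1
  4 to go: {2,3,7,10} 4  {3,7,9,10} 6  {6,8,9,10} 1  {7,8,9,10} 4
  5 to go: {2,3,7,9,10} 10  {3,7,8,9,10} 10  {5,6,8,9,10} 1  {6,7,8,9,10} 5
  6 to go: {2,3,7,8,9,10} 20  {3,6,7,8,9,10} 15  {4,5,6,8,9,10} 1  {5,6,7,8,9,10} 6
  7 to go: {1,4,5,6,8,9,10} 1  {2,3,6,7,8,9,10} 35  {3,5,6,7,8,9,10} 21  {4,5,6,7,8,9,10} 7
  8 to go: {0,1,4,5,6,8,9,10} 1  {1,4,5,6,7,8,9,10} 8  {2,3,5,6,7,8,9,10} 56  {3,4,5,6,7,8,9,10} 28
  9 to go: {0,1,4,5,6,7,8,9,10} 9  {1,3,4,5,6,7,8,9,10} 36  {2,3,4,5,6,7,8,9,10} 84
  if 0:m drops first: 120 orders
  if 2:i drops first: 45 orders
heap linearizations: 165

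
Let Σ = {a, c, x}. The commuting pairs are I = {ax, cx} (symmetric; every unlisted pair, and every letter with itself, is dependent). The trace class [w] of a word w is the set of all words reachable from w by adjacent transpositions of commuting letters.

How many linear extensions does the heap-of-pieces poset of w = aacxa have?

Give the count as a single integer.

5

piece 0:a — minimal
piece 1:a rests on {0:a}
piece 2:c rests on {1:a}
piece 3:x — minimal
piece 4:a rests on {2:c}
minimal pieces: {0:a, 3:x}
ways to finish when only these pieces remain (= sum over removing one remaining piece with nothing left below it):
  1 left: {3}→1  {4}→1
  2 left: {2,4}→1  {3,4}→2
  3 left: {1,2,4}→1  {2,3,4}→3
  placing 0:a first → 4 extensions
  placing 3:x first → 1 extensions
total linear extensions = 5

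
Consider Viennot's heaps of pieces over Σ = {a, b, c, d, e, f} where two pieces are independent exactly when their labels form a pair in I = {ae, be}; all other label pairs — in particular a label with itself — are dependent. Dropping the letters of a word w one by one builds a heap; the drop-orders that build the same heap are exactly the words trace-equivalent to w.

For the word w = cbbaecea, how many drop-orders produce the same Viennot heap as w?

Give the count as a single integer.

piece 0:c — minimal
piece 1:b rests on {0:c}
piece 2:b rests on {1:b}
piece 3:a rests on {2:b}
piece 4:e rests on {0:c}
piece 5:c rests on {3:a, 4:e}
piece 6:e rests on {5:c}
piece 7:a rests on {5:c}
minimal pieces: {0:c}
ways to finish when only these pieces remain (= sum over removing one remaining piece with nothing left below it):
  1 left: {6}→1  {7}→1
  2 left: {6,7}→2
  3 left: {5,6,7}→2
  4 left: {3,5,6,7}→2  {4,5,6,7}→2
  5 left: {2,3,5,6,7}→2  {3,4,5,6,7}→4
  6 left: {1,2,3,5,6,7}→2  {2,3,4,5,6,7}→6
  placing 0:c first → 8 extensions

8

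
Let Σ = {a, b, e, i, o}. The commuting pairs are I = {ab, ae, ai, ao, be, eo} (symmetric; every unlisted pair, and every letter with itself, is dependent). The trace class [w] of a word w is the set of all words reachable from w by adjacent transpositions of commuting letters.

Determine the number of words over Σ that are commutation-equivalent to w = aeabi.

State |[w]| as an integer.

20

piece 0:a — minimal
piece 1:e — minimal
piece 2:a rests on {0:a}
piece 3:b — minimal
piece 4:i rests on {1:e, 3:b}
minimal pieces: {0:a, 1:e, 3:b}
ways to finish when only these pieces remain (= sum over removing one remaining piece with nothing left below it):
  1 left: {2}→1  {4}→1
  2 left: {0,2}→1  {1,4}→1  {2,4}→2  {3,4}→1
  3 left: {0,2,4}→3  {1,2,4}→3  {1,3,4}→2  {2,3,4}→3
  placing 0:a first → 8 extensions
  placing 1:e first → 6 extensions
  placing 3:b first → 6 extensions
total linear extensions = 20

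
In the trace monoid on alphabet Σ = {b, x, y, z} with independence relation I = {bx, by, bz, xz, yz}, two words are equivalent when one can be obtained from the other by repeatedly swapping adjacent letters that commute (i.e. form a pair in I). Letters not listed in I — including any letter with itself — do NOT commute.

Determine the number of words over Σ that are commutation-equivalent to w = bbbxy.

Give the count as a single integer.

#0=b has no predecessor
#1=b depends on [0:b]
#2=b depends on [1:b]
#3=x has no predecessor
#4=y depends on [3:x]
sources: [0:b, 3:x]
N(rest) = Σ N(rest − s) over sources s of rest; N(one piece) = 1:
  size 1 → [2]=1  [4]=1
  size 2 → [1,2]=1  [2,4]=2  [3,4]=1
  size 3 → [0,1,2]=1  [1,2,4]=3  [2,3,4]=3
  first=0(b) contributes 6
  first=3(x) contributes 4
|[w]| = 10

10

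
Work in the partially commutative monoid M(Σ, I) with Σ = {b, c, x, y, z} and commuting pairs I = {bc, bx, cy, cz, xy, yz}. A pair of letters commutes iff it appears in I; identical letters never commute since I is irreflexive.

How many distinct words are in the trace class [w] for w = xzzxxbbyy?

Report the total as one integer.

15

drop 0:x onto floor
drop 1:z onto {0:x}
drop 2:z onto {1:z}
drop 3:x onto {2:z}
drop 4:x onto {3:x}
drop 5:b onto {2:z}
drop 6:b onto {5:b}
drop 7:y onto {6:b}
drop 8:y onto {7:y}
ground layer = {0:x}
drop-orders for the pieces not yet dropped (sum over which currently-grounded one goes next):
  1 to go: {4} 1  {8} 1
  2 to go: {3,4} 1  {4,8} 2  {7,8} 1
  3 to go: {3,4,8} 3  {4,7,8} 3  {6,7,8} 1
  4 to go: {3,4,7,8} 6  {4,6,7,8} 4  {5,6,7,8} 1
  5 to go: {3,4,6,7,8} 10  {4,5,6,7,8} 5
  6 to go: {3,4,5,6,7,8} 15
  7 to go: {2,3,4,5,6,7,8} 15
  if 0:x drops first: 15 orders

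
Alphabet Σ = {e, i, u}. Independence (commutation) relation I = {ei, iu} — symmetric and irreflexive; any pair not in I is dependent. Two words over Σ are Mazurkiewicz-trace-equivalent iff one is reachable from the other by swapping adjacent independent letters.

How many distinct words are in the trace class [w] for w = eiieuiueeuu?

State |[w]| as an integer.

0(e) covers ∅
1(i) covers ∅
2(i) covers 1:i
3(e) covers 0:e
4(u) covers 3:e
5(i) covers 2:i
6(u) covers 4:u
7(e) covers 6:u
8(e) covers 7:e
9(u) covers 8:e
10(u) covers 9:u
floor of heap: 0:e, 1:i
completions by unplaced set U, small U first (add the entries for U minus each lowest piece of U):
  |U|=1: {5}:1  {10}:1
  |U|=2: {2,5}:1  {5,10}:2  {9,10}:1
  |U|=3: {1,2,5}:1  {2,5,10}:3  {5,9,10}:3  {8,9,10}:1
  |U|=4: {1,2,5,10}:4  {2,5,9,10}:6  {5,8,9,10}:4  {7,8,9,10}:1
  |U|=5: {1,2,5,9,10}:10  {2,5,8,9,10}:10  {5,7,8,9,10}:5  {6,7,8,9,10}:1
  |U|=6: {1,2,5,8,9,10}:20  {2,5,7,8,9,10}:15  {4,6,7,8,9,10}:1  {5,6,7,8,9,10}:6
  |U|=7: {1,2,5,7,8,9,10}:35  {2,5,6,7,8,9,10}:21  {3,4,6,7,8,9,10}:1  {4,5,6,7,8,9,10}:7
  |U|=8: {0,3,4,6,7,8,9,10}:1  {1,2,5,6,7,8,9,10}:56  {2,4,5,6,7,8,9,10}:28  {3,4,5,6,7,8,9,10}:8
  |U|=9: {0,3,4,5,6,7,8,9,10}:9  {1,2,4,5,6,7,8,9,10}:84  {2,3,4,5,6,7,8,9,10}:36
  start at 0(e): 120
  start at 1(i): 45
sum over floor = 165

165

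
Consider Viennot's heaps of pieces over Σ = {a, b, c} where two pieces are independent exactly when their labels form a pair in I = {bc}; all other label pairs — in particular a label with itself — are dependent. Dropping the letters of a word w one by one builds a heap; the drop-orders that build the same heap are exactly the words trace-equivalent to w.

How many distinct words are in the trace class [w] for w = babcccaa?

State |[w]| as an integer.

piece 0:b — minimal
piece 1:a rests on {0:b}
piece 2:b rests on {1:a}
piece 3:c rests on {1:a}
piece 4:c rests on {3:c}
piece 5:c rests on {4:c}
piece 6:a rests on {2:b, 5:c}
piece 7:a rests on {6:a}
minimal pieces: {0:b}
ways to finish when only these pieces remain (= sum over removing one remaining piece with nothing left below it):
  1 left: {7}→1
  2 left: {6,7}→1
  3 left: {2,6,7}→1  {5,6,7}→1
  4 left: {2,5,6,7}→2  {4,5,6,7}→1
  5 left: {2,4,5,6,7}→3  {3,4,5,6,7}→1
  6 left: {2,3,4,5,6,7}→4
  placing 0:b first → 4 extensions

4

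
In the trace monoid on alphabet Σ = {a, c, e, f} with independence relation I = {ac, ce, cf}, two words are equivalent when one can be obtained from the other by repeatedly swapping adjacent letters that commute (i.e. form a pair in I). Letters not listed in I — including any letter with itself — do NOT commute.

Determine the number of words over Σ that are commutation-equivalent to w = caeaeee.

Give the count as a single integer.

#0=c has no predecessor
#1=a has no predecessor
#2=e depends on [1:a]
#3=a depends on [2:e]
#4=e depends on [3:a]
#5=e depends on [4:e]
#6=e depends on [5:e]
sources: [0:c, 1:a]
N(rest) = Σ N(rest − s) over sources s of rest; N(one piece) = 1:
  size 1 → [0]=1  [6]=1
  size 2 → [0,6]=2  [5,6]=1
  size 3 → [0,5,6]=3  [4,5,6]=1
  size 4 → [0,4,5,6]=4  [3,4,5,6]=1
  size 5 → [0,3,4,5,6]=5  [2,3,4,5,6]=1
  first=0(c) contributes 1
  first=1(a) contributes 6
|[w]| = 7

7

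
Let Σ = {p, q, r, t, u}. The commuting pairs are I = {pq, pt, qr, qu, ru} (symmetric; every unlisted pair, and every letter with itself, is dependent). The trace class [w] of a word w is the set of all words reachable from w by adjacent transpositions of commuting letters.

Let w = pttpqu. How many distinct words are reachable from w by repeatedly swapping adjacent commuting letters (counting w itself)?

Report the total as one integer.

16

0(p) covers ∅
1(t) covers ∅
2(t) covers 1:t
3(p) covers 0:p
4(q) covers 2:t
5(u) covers 2:t, 3:p
floor of heap: 0:p, 1:t
completions by unplaced set U, small U first (add the entries for U minus each lowest piece of U):
  |U|=1: {4}:1  {5}:1
  |U|=2: {3,5}:1  {4,5}:2
  |U|=3: {0,3,5}:1  {2,4,5}:2  {3,4,5}:3
  |U|=4: {0,3,4,5}:4  {1,2,4,5}:2  {2,3,4,5}:5
  start at 0(p): 7
  start at 1(t): 9
sum over floor = 16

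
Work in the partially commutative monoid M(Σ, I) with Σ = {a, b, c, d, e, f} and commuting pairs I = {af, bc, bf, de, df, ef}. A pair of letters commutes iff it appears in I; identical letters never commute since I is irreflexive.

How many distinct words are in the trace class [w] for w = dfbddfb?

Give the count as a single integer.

#0=d has no predecessor
#1=f has no predecessor
#2=b depends on [0:d]
#3=d depends on [2:b]
#4=d depends on [3:d]
#5=f depends on [1:f]
#6=b depends on [4:d]
sources: [0:d, 1:f]
N(rest) = Σ N(rest − s) over sources s of rest; N(one piece) = 1:
  size 1 → [5]=1  [6]=1
  size 2 → [1,5]=1  [4,6]=1  [5,6]=2
  size 3 → [1,5,6]=3  [3,4,6]=1  [4,5,6]=3
  size 4 → [1,4,5,6]=6  [2,3,4,6]=1  [3,4,5,6]=4
  size 5 → [0,2,3,4,6]=1  [1,3,4,5,6]=10  [2,3,4,5,6]=5
  first=0(d) contributes 15
  first=1(f) contributes 6
|[w]| = 21

21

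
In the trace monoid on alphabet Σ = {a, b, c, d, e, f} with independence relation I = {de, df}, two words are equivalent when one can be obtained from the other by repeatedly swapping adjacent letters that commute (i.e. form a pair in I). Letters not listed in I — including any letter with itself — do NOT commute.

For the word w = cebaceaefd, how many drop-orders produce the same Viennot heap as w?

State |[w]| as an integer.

3

drop 0:c onto floor
drop 1:e onto {0:c}
drop 2:b onto {1:e}
drop 3:a onto {2:b}
drop 4:c onto {3:a}
drop 5:e onto {4:c}
drop 6:a onto {5:e}
drop 7:e onto {6:a}
drop 8:f onto {7:e}
drop 9:d onto {6:a}
ground layer = {0:c}
drop-orders for the pieces not yet dropped (sum over which currently-grounded one goes next):
  1 to go: {8} 1  {9} 1
  2 to go: {7,8} 1  {8,9} 2
  3 to go: {7,8,9} 3
  4 to go: {6,7,8,9} 3
  5 to go: {5,6,7,8,9} 3
  6 to go: {4,5,6,7,8,9} 3
  7 to go: {3,4,5,6,7,8,9} 3
  8 to go: {2,3,4,5,6,7,8,9} 3
  if 0:c drops first: 3 orders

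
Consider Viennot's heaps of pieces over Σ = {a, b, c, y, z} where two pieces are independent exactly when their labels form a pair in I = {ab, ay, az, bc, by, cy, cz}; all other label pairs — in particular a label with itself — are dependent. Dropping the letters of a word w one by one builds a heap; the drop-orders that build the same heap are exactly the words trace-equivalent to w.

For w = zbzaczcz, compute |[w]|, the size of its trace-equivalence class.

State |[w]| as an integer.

56

#0=z has no predecessor
#1=b depends on [0:z]
#2=z depends on [1:b]
#3=a has no predecessor
#4=c depends on [3:a]
#5=z depends on [2:z]
#6=c depends on [4:c]
#7=z depends on [5:z]
sources: [0:z, 3:a]
N(rest) = Σ N(rest − s) over sources s of rest; N(one piece) = 1:
  size 1 → [6]=1  [7]=1
  size 2 → [4,6]=1  [5,7]=1  [6,7]=2
  size 3 → [2,5,7]=1  [3,4,6]=1  [4,6,7]=3  [5,6,7]=3
  size 4 → [1,2,5,7]=1  [2,5,6,7]=4  [3,4,6,7]=4  [4,5,6,7]=6
  size 5 → [0,1,2,5,7]=1  [1,2,5,6,7]=5  [2,4,5,6,7]=10  [3,4,5,6,7]=10
  size 6 → [0,1,2,5,6,7]=6  [1,2,4,5,6,7]=15  [2,3,4,5,6,7]=20
  first=0(z) contributes 35
  first=3(a) contributes 21
|[w]| = 56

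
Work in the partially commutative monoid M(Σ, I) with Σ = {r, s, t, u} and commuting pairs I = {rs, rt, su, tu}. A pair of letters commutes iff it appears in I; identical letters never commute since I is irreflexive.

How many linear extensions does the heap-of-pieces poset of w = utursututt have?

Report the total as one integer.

#0=u has no predecessor
#1=t has no predecessor
#2=u depends on [0:u]
#3=r depends on [2:u]
#4=s depends on [1:t]
#5=u depends on [3:r]
#6=t depends on [4:s]
#7=u depends on [5:u]
#8=t depends on [6:t]
#9=t depends on [8:t]
sources: [0:u, 1:t]
N(rest) = Σ N(rest − s) over sources s of rest; N(one piece) = 1:
  size 1 → [7]=1  [9]=1
  size 2 → [5,7]=1  [7,9]=2  [8,9]=1
  size 3 → [3,5,7]=1  [5,7,9]=3  [6,8,9]=1  [7,8,9]=3
  size 4 → [2,3,5,7]=1  [3,5,7,9]=4  [4,6,8,9]=1  [5,7,8,9]=6  [6,7,8,9]=4
  size 5 → [0,2,3,5,7]=1  [1,4,6,8,9]=1  [2,3,5,7,9]=5  [3,5,7,8,9]=10  [4,6,7,8,9]=5  [5,6,7,8,9]=10
  size 6 → [0,2,3,5,7,9]=6  [1,4,6,7,8,9]=6  [2,3,5,7,8,9]=15  [3,5,6,7,8,9]=20  [4,5,6,7,8,9]=15
  size 7 → [0,2,3,5,7,8,9]=21  [1,4,5,6,7,8,9]=21  [2,3,5,6,7,8,9]=35  [3,4,5,6,7,8,9]=35
  size 8 → [0,2,3,5,6,7,8,9]=56  [1,3,4,5,6,7,8,9]=56  [2,3,4,5,6,7,8,9]=70
  first=0(u) contributes 126
  first=1(t) contributes 126
|[w]| = 252

252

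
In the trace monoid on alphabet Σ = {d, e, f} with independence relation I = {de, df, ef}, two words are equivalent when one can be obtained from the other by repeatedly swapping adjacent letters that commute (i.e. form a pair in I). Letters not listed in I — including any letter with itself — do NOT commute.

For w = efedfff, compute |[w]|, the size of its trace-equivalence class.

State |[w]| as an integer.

drop 0:e onto floor
drop 1:f onto floor
drop 2:e onto {0:e}
drop 3:d onto floor
drop 4:f onto {1:f}
drop 5:f onto {4:f}
drop 6:f onto {5:f}
ground layer = {0:e, 1:f, 3:d}
drop-orders for the pieces not yet dropped (sum over which currently-grounded one goes next):
  1 to go: {2} 1  {3} 1  {6} 1
  2 to go: {0,2} 1  {2,3} 2  {2,6} 2  {3,6} 2  {5,6} 1
  3 to go: {0,2,3} 3  {0,2,6} 3  {2,3,6} 6  {2,5,6} 3  {3,5,6} 3  {4,5,6} 1
  4 to go: {0,2,3,6} 12  {0,2,5,6} 6  {1,4,5,6} 1  {2,3,5,6} 12  {2,4,5,6} 4  {3,4,5,6} 4
  5 to go: {0,2,3,5,6} 30  {0,2,4,5,6} 10  {1,2,4,5,6} 5  {1,3,4,5,6} 5  {2,3,4,5,6} 20
  if 0:e drops first: 30 orders
  if 1:f drops first: 60 orders
  if 3:d drops first: 15 orders
heap linearizations: 105

105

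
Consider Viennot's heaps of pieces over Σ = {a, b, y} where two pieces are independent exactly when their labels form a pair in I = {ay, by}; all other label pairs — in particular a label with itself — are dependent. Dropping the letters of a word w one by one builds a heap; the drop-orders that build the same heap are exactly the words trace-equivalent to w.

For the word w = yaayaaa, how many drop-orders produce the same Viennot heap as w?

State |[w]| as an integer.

21

0(y) covers ∅
1(a) covers ∅
2(a) covers 1:a
3(y) covers 0:y
4(a) covers 2:a
5(a) covers 4:a
6(a) covers 5:a
floor of heap: 0:y, 1:a
completions by unplaced set U, small U first (add the entries for U minus each lowest piece of U):
  |U|=1: {3}:1  {6}:1
  |U|=2: {0,3}:1  {3,6}:2  {5,6}:1
  |U|=3: {0,3,6}:3  {3,5,6}:3  {4,5,6}:1
  |U|=4: {0,3,5,6}:6  {2,4,5,6}:1  {3,4,5,6}:4
  |U|=5: {0,3,4,5,6}:10  {1,2,4,5,6}:1  {2,3,4,5,6}:5
  start at 0(y): 6
  start at 1(a): 15
sum over floor = 21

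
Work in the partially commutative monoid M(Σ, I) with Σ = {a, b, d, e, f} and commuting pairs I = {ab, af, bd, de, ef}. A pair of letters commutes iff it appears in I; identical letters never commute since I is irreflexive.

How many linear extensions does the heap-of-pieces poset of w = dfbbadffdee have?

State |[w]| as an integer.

drop 0:d onto floor
drop 1:f onto {0:d}
drop 2:b onto {1:f}
drop 3:b onto {2:b}
drop 4:a onto {0:d}
drop 5:d onto {1:f, 4:a}
drop 6:f onto {3:b, 5:d}
drop 7:f onto {6:f}
drop 8:d onto {7:f}
drop 9:e onto {3:b, 4:a}
drop 10:e onto {9:e}
ground layer = {0:d}
drop-orders for the pieces not yet dropped (sum over which currently-grounded one goes next):
  1 to go: {8} 1  {10} 1
  2 to go: {7,8} 1  {8,10} 2  {9,10} 1
  3 to go: {6,7,8} 1  {7,8,10} 3  {8,9,10} 3
  4 to go: {5,6,7,8} 1  {6,7,8,10} 4  {7,8,9,10} 6
  5 to go: {5,6,7,8,10} 5  {6,7,8,9,10} 10
  6 to go: {3,6,7,8,9,10} 10  {5,6,7,8,9,10} 15
  7 to go: {2,3,6,7,8,9,10} 10  {3,5,6,7,8,9,10} 25  {4,5,6,7,8,9,10} 15
  8 to go: {2,3,5,6,7,8,9,10} 35  {3,4,5,6,7,8,9,10} 40
  9 to go: {1,2,3,5,6,7,8,9,10} 35  {2,3,4,5,6,7,8,9,10} 75
  if 0:d drops first: 110 orders

110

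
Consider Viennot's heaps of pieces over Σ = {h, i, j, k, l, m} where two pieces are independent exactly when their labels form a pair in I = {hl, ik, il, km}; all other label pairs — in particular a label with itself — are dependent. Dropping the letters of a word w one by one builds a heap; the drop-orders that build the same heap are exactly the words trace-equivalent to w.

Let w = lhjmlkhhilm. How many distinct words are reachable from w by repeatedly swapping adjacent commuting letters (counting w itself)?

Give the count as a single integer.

8

0(l) covers ∅
1(h) covers ∅
2(j) covers 0:l, 1:h
3(m) covers 2:j
4(l) covers 3:m
5(k) covers 4:l
6(h) covers 5:k
7(h) covers 6:h
8(i) covers 7:h
9(l) covers 5:k
10(m) covers 8:i, 9:l
floor of heap: 0:l, 1:h
completions by unplaced set U, small U first (add the entries for U minus each lowest piece of U):
  |U|=1: {10}:1
  |U|=2: {8,10}:1  {9,10}:1
  |U|=3: {7,8,10}:1  {8,9,10}:2
  |U|=4: {6,7,8,10}:1  {7,8,9,10}:3
  |U|=5: {6,7,8,9,10}:4
  |U|=6: {5,6,7,8,9,10}:4
  |U|=7: {4,5,6,7,8,9,10}:4
  |U|=8: {3,4,5,6,7,8,9,10}:4
  |U|=9: {2,3,4,5,6,7,8,9,10}:4
  start at 0(l): 4
  start at 1(h): 4
sum over floor = 8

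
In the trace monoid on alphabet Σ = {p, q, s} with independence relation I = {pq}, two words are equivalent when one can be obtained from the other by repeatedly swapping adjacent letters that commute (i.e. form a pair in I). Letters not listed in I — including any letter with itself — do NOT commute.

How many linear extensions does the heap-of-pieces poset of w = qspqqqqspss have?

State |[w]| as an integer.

5

#0=q has no predecessor
#1=s depends on [0:q]
#2=p depends on [1:s]
#3=q depends on [1:s]
#4=q depends on [3:q]
#5=q depends on [4:q]
#6=q depends on [5:q]
#7=s depends on [2:p, 6:q]
#8=p depends on [7:s]
#9=s depends on [8:p]
#10=s depends on [9:s]
sources: [0:q]
N(rest) = Σ N(rest − s) over sources s of rest; N(one piece) = 1:
  size 1 → [10]=1
  size 2 → [9,10]=1
  size 3 → [8,9,10]=1
  size 4 → [7,8,9,10]=1
  size 5 → [2,7,8,9,10]=1  [6,7,8,9,10]=1
  size 6 → [2,6,7,8,9,10]=2  [5,6,7,8,9,10]=1
  size 7 → [2,5,6,7,8,9,10]=3  [4,5,6,7,8,9,10]=1
  size 8 → [2,4,5,6,7,8,9,10]=4  [3,4,5,6,7,8,9,10]=1
  size 9 → [2,3,4,5,6,7,8,9,10]=5
  first=0(q) contributes 5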